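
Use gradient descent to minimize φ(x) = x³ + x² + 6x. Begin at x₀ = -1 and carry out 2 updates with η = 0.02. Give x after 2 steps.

-1.292376

φ′(x) = 3x² + 2x + 6
Step 1: φ′(-1) = 7; x₁ = -1 − 0.02·7 = -1.14
Step 2: φ′(-1.14) = 7.6188; x₂ = -1.14 − 0.02·7.6188 = -1.292376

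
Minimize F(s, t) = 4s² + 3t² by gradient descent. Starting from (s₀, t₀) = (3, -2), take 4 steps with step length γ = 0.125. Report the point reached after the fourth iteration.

∇F = (8s, 6t)
Step 1: at (3, -2), ∇F = (24, -12) → (3, -2) − 0.125·(24, -12) = (0, -0.5)
Step 2: at (0, -0.5), ∇F = (0, -3) → (0, -0.5) − 0.125·(0, -3) = (0, -0.125)
Step 3: at (0, -0.125), ∇F = (0, -0.75) → (0, -0.125) − 0.125·(0, -0.75) = (0, -0.03125)
Step 4: at (0, -0.03125), ∇F = (0, -0.1875) → (0, -0.03125) − 0.125·(0, -0.1875) = (0, -0.0078125)

(0, -0.0078125)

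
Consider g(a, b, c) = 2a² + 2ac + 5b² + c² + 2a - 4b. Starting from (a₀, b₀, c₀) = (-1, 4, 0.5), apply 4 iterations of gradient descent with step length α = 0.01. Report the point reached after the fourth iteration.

(-0.96347368, 2.76196, 0.53767896)

∇g = (4a + 2c + 2, 10b - 4, 2a + 2c)
(a₁, b₁, c₁) = (-1, 4, 0.5) − 0.01·(-1, 36, -1) = (-0.99, 3.64, 0.51)
(a₂, b₂, c₂) = (-0.99, 3.64, 0.51) − 0.01·(-0.94, 32.4, -0.96) = (-0.9806, 3.316, 0.5196)
(a₃, b₃, c₃) = (-0.9806, 3.316, 0.5196) − 0.01·(-0.8832, 29.16, -0.922) = (-0.971768, 3.0244, 0.52882)
(a₄, b₄, c₄) = (-0.971768, 3.0244, 0.52882) − 0.01·(-0.829432, 26.244, -0.885896) = (-0.96347368, 2.76196, 0.53767896)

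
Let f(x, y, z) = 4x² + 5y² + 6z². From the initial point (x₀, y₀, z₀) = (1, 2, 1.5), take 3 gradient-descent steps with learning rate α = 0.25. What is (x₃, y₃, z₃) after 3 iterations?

(-1, -6.75, -12)

∇f = (8x, 10y, 12z)
Step 1: at (1, 2, 1.5), ∇f = (8, 20, 18) → (1, 2, 1.5) − 0.25·(8, 20, 18) = (-1, -3, -3)
Step 2: at (-1, -3, -3), ∇f = (-8, -30, -36) → (-1, -3, -3) − 0.25·(-8, -30, -36) = (1, 4.5, 6)
Step 3: at (1, 4.5, 6), ∇f = (8, 45, 72) → (1, 4.5, 6) − 0.25·(8, 45, 72) = (-1, -6.75, -12)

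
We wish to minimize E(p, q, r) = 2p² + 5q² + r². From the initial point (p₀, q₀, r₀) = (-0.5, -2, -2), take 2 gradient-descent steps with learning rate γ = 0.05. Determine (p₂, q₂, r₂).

∇E = (4p, 10q, 2r)
(p₁, q₁, r₁) = (-0.5, -2, -2) − 0.05·(-2, -20, -4) = (-0.4, -1, -1.8)
(p₂, q₂, r₂) = (-0.4, -1, -1.8) − 0.05·(-1.6, -10, -3.6) = (-0.32, -0.5, -1.62)

(-0.32, -0.5, -1.62)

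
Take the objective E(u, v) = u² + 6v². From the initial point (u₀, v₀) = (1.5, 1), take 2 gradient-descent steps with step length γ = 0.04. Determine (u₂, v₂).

∇E = (2u, 12v)
(u₁, v₁) = (1.5, 1) − 0.04·(3, 12) = (1.38, 0.52)
(u₂, v₂) = (1.38, 0.52) − 0.04·(2.76, 6.24) = (1.2696, 0.2704)

(1.2696, 0.2704)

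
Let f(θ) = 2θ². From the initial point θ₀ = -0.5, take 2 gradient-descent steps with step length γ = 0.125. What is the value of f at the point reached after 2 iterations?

f′(θ) = 4θ
θ₁ = -0.5 − 0.125·(-2) = -0.25
θ₂ = -0.25 − 0.125·(-1) = -0.125
f(-0.125) = 0.03125

0.03125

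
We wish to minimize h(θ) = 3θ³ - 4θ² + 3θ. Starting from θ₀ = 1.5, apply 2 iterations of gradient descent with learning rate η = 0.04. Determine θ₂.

h′(θ) = 9θ² - 8θ + 3
θ₁ = 1.5 − 0.04·11.25 = 1.05
θ₂ = 1.05 − 0.04·4.5225 = 0.8691

0.8691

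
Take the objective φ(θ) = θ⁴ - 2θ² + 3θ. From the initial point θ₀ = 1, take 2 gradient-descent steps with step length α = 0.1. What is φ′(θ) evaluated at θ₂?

1.468504651008

φ′(θ) = 4θ³ - 4θ + 3
Step 1: φ′(1) = 3; θ₁ = 1 − 0.1·3 = 0.7
Step 2: φ′(0.7) = 1.572; θ₂ = 0.7 − 0.1·1.572 = 0.5428
φ′(θ) at (0.5428) = 1.468504651008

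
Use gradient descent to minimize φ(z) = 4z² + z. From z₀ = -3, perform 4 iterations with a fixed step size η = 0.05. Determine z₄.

φ′(z) = 8z + 1
Step 1: φ′(-3) = -23; z₁ = -3 − 0.05·(-23) = -1.85
Step 2: φ′(-1.85) = -13.8; z₂ = -1.85 − 0.05·(-13.8) = -1.16
Step 3: φ′(-1.16) = -8.28; z₃ = -1.16 − 0.05·(-8.28) = -0.746
Step 4: φ′(-0.746) = -4.968; z₄ = -0.746 − 0.05·(-4.968) = -0.4976

-0.4976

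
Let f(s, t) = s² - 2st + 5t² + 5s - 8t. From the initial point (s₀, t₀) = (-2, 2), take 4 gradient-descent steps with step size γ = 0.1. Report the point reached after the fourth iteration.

∇f = (2s - 2t + 5, -2s + 10t - 8)
(s₁, t₁) = (-2, 2) − 0.1·(-3, 16) = (-1.7, 0.4)
(s₂, t₂) = (-1.7, 0.4) − 0.1·(0.8, -0.6) = (-1.78, 0.46)
(s₃, t₃) = (-1.78, 0.46) − 0.1·(0.52, 0.16) = (-1.832, 0.444)
(s₄, t₄) = (-1.832, 0.444) − 0.1·(0.448, 0.104) = (-1.8768, 0.4336)

(-1.8768, 0.4336)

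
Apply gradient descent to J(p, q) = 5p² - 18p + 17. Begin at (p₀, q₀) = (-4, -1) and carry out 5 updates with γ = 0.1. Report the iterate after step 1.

(1.8, -1)

∇J = (10p - 18, 0)
(p₁, q₁) = (-4, -1) − 0.1·(-58, 0) = (1.8, -1)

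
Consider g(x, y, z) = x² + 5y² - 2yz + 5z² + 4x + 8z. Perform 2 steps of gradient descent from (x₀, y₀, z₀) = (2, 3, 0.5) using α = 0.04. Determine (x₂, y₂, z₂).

(1.3856, 1.1216, -0.0408)

∇g = (2x + 4, 10y - 2z, -2y + 10z + 8)
Step 1: at (2, 3, 0.5), ∇g = (8, 29, 7) → (2, 3, 0.5) − 0.04·(8, 29, 7) = (1.68, 1.84, 0.22)
Step 2: at (1.68, 1.84, 0.22), ∇g = (7.36, 17.96, 6.52) → (1.68, 1.84, 0.22) − 0.04·(7.36, 17.96, 6.52) = (1.3856, 1.1216, -0.0408)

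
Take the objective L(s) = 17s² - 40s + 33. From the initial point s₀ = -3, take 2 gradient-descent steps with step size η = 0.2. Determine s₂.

-139.32

L′(s) = 34s - 40
s₁ = -3 − 0.2·(-142) = 25.4
s₂ = 25.4 − 0.2·823.6 = -139.32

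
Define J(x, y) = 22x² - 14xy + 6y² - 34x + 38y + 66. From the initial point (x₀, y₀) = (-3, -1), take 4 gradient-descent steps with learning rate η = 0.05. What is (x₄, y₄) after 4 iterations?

(-14.7406, 2.108)

∇J = (44x - 14y - 34, -14x + 12y + 38)
(x₁, y₁) = (-3, -1) − 0.05·(-152, 68) = (4.6, -4.4)
(x₂, y₂) = (4.6, -4.4) − 0.05·(230, -79.2) = (-6.9, -0.44)
(x₃, y₃) = (-6.9, -0.44) − 0.05·(-331.44, 129.32) = (9.672, -6.906)
(x₄, y₄) = (9.672, -6.906) − 0.05·(488.252, -180.28) = (-14.7406, 2.108)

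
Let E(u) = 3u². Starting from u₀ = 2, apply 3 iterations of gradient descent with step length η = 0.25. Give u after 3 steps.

-0.25

E′(u) = 6u
u₁ = 2 − 0.25·12 = -1
u₂ = -1 − 0.25·(-6) = 0.5
u₃ = 0.5 − 0.25·3 = -0.25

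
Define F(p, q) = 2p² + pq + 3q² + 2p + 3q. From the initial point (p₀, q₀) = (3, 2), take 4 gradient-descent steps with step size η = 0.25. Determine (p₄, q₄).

∇F = (4p + q + 2, p + 6q + 3)
Step 1: at (3, 2), ∇F = (16, 18) → (3, 2) − 0.25·(16, 18) = (-1, -2.5)
Step 2: at (-1, -2.5), ∇F = (-4.5, -13) → (-1, -2.5) − 0.25·(-4.5, -13) = (0.125, 0.75)
Step 3: at (0.125, 0.75), ∇F = (3.25, 7.625) → (0.125, 0.75) − 0.25·(3.25, 7.625) = (-0.6875, -1.15625)
Step 4: at (-0.6875, -1.15625), ∇F = (-1.90625, -4.625) → (-0.6875, -1.15625) − 0.25·(-1.90625, -4.625) = (-0.2109375, 0)

(-0.2109375, 0)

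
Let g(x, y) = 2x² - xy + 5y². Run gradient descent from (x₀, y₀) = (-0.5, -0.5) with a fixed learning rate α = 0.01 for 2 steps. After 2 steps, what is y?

-0.41435

∇g = (4x - y, -x + 10y)
Step 1: at (-0.5, -0.5), ∇g = (-1.5, -4.5) → (-0.5, -0.5) − 0.01·(-1.5, -4.5) = (-0.485, -0.455)
Step 2: at (-0.485, -0.455), ∇g = (-1.485, -4.065) → (-0.485, -0.455) − 0.01·(-1.485, -4.065) = (-0.47015, -0.41435)
y = -0.41435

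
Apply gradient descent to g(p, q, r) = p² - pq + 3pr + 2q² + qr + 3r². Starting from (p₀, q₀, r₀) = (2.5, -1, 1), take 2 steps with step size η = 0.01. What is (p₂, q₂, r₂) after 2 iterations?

(2.3261, -0.89185, 0.75965)

∇g = (2p - q + 3r, -p + 4q + r, 3p + q + 6r)
Step 1: at (2.5, -1, 1), ∇g = (9, -5.5, 12.5) → (2.5, -1, 1) − 0.01·(9, -5.5, 12.5) = (2.41, -0.945, 0.875)
Step 2: at (2.41, -0.945, 0.875), ∇g = (8.39, -5.315, 11.535) → (2.41, -0.945, 0.875) − 0.01·(8.39, -5.315, 11.535) = (2.3261, -0.89185, 0.75965)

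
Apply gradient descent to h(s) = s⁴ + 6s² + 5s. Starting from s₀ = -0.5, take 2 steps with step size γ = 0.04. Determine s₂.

h′(s) = 4s³ + 12s + 5
Step 1: h′(-0.5) = -1.5; s₁ = -0.5 − 0.04·(-1.5) = -0.44
Step 2: h′(-0.44) = -0.620736; s₂ = -0.44 − 0.04·(-0.620736) = -0.41517056

-0.41517056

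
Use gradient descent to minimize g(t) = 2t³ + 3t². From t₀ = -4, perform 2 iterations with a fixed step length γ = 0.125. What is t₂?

-130

g′(t) = 6t² + 6t
t₁ = -4 − 0.125·72 = -13
t₂ = -13 − 0.125·936 = -130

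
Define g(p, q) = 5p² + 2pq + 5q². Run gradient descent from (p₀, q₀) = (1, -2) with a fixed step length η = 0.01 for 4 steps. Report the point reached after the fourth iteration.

(0.77474176, -1.37443712)

∇g = (10p + 2q, 2p + 10q)
(p₁, q₁) = (1, -2) − 0.01·(6, -18) = (0.94, -1.82)
(p₂, q₂) = (0.94, -1.82) − 0.01·(5.76, -16.32) = (0.8824, -1.6568)
(p₃, q₃) = (0.8824, -1.6568) − 0.01·(5.5104, -14.8032) = (0.827296, -1.508768)
(p₄, q₄) = (0.827296, -1.508768) − 0.01·(5.255424, -13.433088) = (0.77474176, -1.37443712)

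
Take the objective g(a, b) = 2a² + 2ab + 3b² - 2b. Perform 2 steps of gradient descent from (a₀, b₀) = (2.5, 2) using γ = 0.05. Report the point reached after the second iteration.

∇g = (4a + 2b, 2a + 6b - 2)
Step 1: at (2.5, 2), ∇g = (14, 15) → (2.5, 2) − 0.05·(14, 15) = (1.8, 1.25)
Step 2: at (1.8, 1.25), ∇g = (9.7, 9.1) → (1.8, 1.25) − 0.05·(9.7, 9.1) = (1.315, 0.795)

(1.315, 0.795)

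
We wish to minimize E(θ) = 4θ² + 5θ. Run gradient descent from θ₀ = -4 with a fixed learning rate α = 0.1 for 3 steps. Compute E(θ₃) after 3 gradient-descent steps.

-1.559584

E′(θ) = 8θ + 5
θ₁ = -4 − 0.1·(-27) = -1.3
θ₂ = -1.3 − 0.1·(-5.4) = -0.76
θ₃ = -0.76 − 0.1·(-1.08) = -0.652
E(-0.652) = -1.559584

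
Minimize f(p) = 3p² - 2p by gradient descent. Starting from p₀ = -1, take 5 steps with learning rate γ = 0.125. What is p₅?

f′(p) = 6p - 2
Step 1: f′(-1) = -8; p₁ = -1 − 0.125·(-8) = 0
Step 2: f′(0) = -2; p₂ = 0 − 0.125·(-2) = 0.25
Step 3: f′(0.25) = -0.5; p₃ = 0.25 − 0.125·(-0.5) = 0.3125
Step 4: f′(0.3125) = -0.125; p₄ = 0.3125 − 0.125·(-0.125) = 0.328125
Step 5: f′(0.328125) = -0.03125; p₅ = 0.328125 − 0.125·(-0.03125) = 0.33203125

0.33203125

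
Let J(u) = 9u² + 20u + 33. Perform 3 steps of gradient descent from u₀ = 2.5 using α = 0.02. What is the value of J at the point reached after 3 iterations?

29.9538830336

J′(u) = 18u + 20
u₁ = 2.5 − 0.02·65 = 1.2
u₂ = 1.2 − 0.02·41.6 = 0.368
u₃ = 0.368 − 0.02·26.624 = -0.16448
J(-0.16448) = 29.9538830336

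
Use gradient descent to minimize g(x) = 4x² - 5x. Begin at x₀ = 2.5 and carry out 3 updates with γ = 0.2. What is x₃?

0.22

g′(x) = 8x - 5
Step 1: g′(2.5) = 15; x₁ = 2.5 − 0.2·15 = -0.5
Step 2: g′(-0.5) = -9; x₂ = -0.5 − 0.2·(-9) = 1.3
Step 3: g′(1.3) = 5.4; x₃ = 1.3 − 0.2·5.4 = 0.22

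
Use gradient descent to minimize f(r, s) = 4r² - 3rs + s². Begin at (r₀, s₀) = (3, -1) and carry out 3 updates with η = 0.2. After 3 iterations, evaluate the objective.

∇f = (8r - 3s, -3r + 2s)
(r₁, s₁) = (3, -1) − 0.2·(27, -11) = (-2.4, 1.2)
(r₂, s₂) = (-2.4, 1.2) − 0.2·(-22.8, 9.6) = (2.16, -0.72)
(r₃, s₃) = (2.16, -0.72) − 0.2·(19.44, -7.92) = (-1.728, 0.864)
f(-1.728, 0.864) = 17.169408

17.169408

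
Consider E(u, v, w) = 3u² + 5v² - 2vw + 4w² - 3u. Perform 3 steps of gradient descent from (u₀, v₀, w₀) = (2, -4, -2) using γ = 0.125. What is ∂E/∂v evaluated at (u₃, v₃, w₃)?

1.4375

∇E = (6u - 3, 10v - 2w, -2v + 8w)
Step 1: at (2, -4, -2), ∇E = (9, -36, -8) → (2, -4, -2) − 0.125·(9, -36, -8) = (0.875, 0.5, -1)
Step 2: at (0.875, 0.5, -1), ∇E = (2.25, 7, -9) → (0.875, 0.5, -1) − 0.125·(2.25, 7, -9) = (0.59375, -0.375, 0.125)
Step 3: at (0.59375, -0.375, 0.125), ∇E = (0.5625, -4, 1.75) → (0.59375, -0.375, 0.125) − 0.125·(0.5625, -4, 1.75) = (0.5234375, 0.125, -0.09375)
∂E/∂v at (0.5234375, 0.125, -0.09375) = 1.4375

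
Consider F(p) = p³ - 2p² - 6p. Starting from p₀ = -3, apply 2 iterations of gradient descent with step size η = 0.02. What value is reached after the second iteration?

-4.636536

F′(p) = 3p² - 4p - 6
p₁ = -3 − 0.02·33 = -3.66
p₂ = -3.66 − 0.02·48.8268 = -4.636536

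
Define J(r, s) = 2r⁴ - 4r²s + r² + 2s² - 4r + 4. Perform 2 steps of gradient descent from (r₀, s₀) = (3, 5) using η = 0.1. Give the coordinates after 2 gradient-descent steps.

∇J = (8r³ - 8rs + 2r - 4, -4r² + 4s)
(r₁, s₁) = (3, 5) − 0.1·(98, -16) = (-6.8, 6.6)
(r₂, s₂) = (-6.8, 6.6) − 0.1·(-2174.016, -158.56) = (210.6016, 22.456)

(210.6016, 22.456)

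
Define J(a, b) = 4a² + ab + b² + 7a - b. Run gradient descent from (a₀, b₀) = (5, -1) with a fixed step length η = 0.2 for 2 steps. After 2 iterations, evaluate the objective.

∇J = (8a + b + 7, a + 2b - 1)
Step 1: at (5, -1), ∇J = (46, 2) → (5, -1) − 0.2·(46, 2) = (-4.2, -1.4)
Step 2: at (-4.2, -1.4), ∇J = (-28, -8) → (-4.2, -1.4) − 0.2·(-28, -8) = (1.4, 0.2)
J(1.4, 0.2) = 17.76

17.76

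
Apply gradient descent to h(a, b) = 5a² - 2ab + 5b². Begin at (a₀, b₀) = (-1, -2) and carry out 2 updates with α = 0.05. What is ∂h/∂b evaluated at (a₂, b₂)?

∇h = (10a - 2b, -2a + 10b)
(a₁, b₁) = (-1, -2) − 0.05·(-6, -18) = (-0.7, -1.1)
(a₂, b₂) = (-0.7, -1.1) − 0.05·(-4.8, -9.6) = (-0.46, -0.62)
∂h/∂b at (-0.46, -0.62) = -5.28

-5.28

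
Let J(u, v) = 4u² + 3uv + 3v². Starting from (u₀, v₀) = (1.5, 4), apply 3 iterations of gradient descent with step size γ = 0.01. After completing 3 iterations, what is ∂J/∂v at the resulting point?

21.87456

∇J = (8u + 3v, 3u + 6v)
(u₁, v₁) = (1.5, 4) − 0.01·(24, 28.5) = (1.26, 3.715)
(u₂, v₂) = (1.26, 3.715) − 0.01·(21.225, 26.07) = (1.04775, 3.4543)
(u₃, v₃) = (1.04775, 3.4543) − 0.01·(18.7449, 23.86905) = (0.860301, 3.2156095)
∂J/∂v at (0.860301, 3.2156095) = 21.87456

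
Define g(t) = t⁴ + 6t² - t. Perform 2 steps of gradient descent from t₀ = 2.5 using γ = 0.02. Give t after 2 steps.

g′(t) = 4t³ + 12t - 1
t₁ = 2.5 − 0.02·91.5 = 0.67
t₂ = 0.67 − 0.02·8.243052 = 0.50513896

0.50513896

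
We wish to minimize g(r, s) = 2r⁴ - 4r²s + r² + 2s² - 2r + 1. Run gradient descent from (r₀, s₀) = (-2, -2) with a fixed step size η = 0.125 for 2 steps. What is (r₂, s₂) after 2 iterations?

∇g = (8r³ - 8rs + 2r - 2, -4r² + 4s)
(r₁, s₁) = (-2, -2) − 0.125·(-102, -24) = (10.75, 1)
(r₂, s₂) = (10.75, 1) − 0.125·(9871.875, -458.25) = (-1223.234375, 58.28125)

(-1223.234375, 58.28125)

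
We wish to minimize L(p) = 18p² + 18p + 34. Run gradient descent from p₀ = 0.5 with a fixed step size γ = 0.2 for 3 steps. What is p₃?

-238.828

L′(p) = 36p + 18
Step 1: L′(0.5) = 36; p₁ = 0.5 − 0.2·36 = -6.7
Step 2: L′(-6.7) = -223.2; p₂ = -6.7 − 0.2·(-223.2) = 37.94
Step 3: L′(37.94) = 1383.84; p₃ = 37.94 − 0.2·1383.84 = -238.828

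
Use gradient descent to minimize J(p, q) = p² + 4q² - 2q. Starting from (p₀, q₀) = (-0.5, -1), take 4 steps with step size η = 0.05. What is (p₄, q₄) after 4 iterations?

∇J = (2p, 8q - 2)
Step 1: at (-0.5, -1), ∇J = (-1, -10) → (-0.5, -1) − 0.05·(-1, -10) = (-0.45, -0.5)
Step 2: at (-0.45, -0.5), ∇J = (-0.9, -6) → (-0.45, -0.5) − 0.05·(-0.9, -6) = (-0.405, -0.2)
Step 3: at (-0.405, -0.2), ∇J = (-0.81, -3.6) → (-0.405, -0.2) − 0.05·(-0.81, -3.6) = (-0.3645, -0.02)
Step 4: at (-0.3645, -0.02), ∇J = (-0.729, -2.16) → (-0.3645, -0.02) − 0.05·(-0.729, -2.16) = (-0.32805, 0.088)

(-0.32805, 0.088)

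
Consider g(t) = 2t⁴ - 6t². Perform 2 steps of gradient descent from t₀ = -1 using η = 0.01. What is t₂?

g′(t) = 8t³ - 12t
t₁ = -1 − 0.01·4 = -1.04
t₂ = -1.04 − 0.01·3.481088 = -1.07481088

-1.07481088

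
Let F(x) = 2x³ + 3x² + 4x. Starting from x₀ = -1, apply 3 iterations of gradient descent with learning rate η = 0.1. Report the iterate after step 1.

F′(x) = 6x² + 6x + 4
x₁ = -1 − 0.1·4 = -1.4

-1.4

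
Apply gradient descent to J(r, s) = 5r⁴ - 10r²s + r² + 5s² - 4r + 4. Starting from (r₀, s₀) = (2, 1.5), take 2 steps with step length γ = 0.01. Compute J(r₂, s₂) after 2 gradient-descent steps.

1.15738605

∇J = (20r³ - 20rs + 2r - 4, -10r² + 10s)
Step 1: at (2, 1.5), ∇J = (100, -25) → (2, 1.5) − 0.01·(100, -25) = (1, 1.75)
Step 2: at (1, 1.75), ∇J = (-17, 7.5) → (1, 1.75) − 0.01·(-17, 7.5) = (1.17, 1.675)
J(1.17, 1.675) = 1.15738605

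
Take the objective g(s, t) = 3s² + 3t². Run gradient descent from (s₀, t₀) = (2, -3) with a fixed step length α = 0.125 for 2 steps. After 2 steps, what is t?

∇g = (6s, 6t)
Step 1: at (2, -3), ∇g = (12, -18) → (2, -3) − 0.125·(12, -18) = (0.5, -0.75)
Step 2: at (0.5, -0.75), ∇g = (3, -4.5) → (0.5, -0.75) − 0.125·(3, -4.5) = (0.125, -0.1875)
t = -0.1875

-0.1875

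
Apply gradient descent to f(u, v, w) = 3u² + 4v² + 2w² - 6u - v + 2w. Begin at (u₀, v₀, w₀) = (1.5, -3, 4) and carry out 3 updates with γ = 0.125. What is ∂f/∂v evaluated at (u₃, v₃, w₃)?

0

∇f = (6u - 6, 8v - 1, 4w + 2)
Step 1: at (1.5, -3, 4), ∇f = (3, -25, 18) → (1.5, -3, 4) − 0.125·(3, -25, 18) = (1.125, 0.125, 1.75)
Step 2: at (1.125, 0.125, 1.75), ∇f = (0.75, 0, 9) → (1.125, 0.125, 1.75) − 0.125·(0.75, 0, 9) = (1.03125, 0.125, 0.625)
Step 3: at (1.03125, 0.125, 0.625), ∇f = (0.1875, 0, 4.5) → (1.03125, 0.125, 0.625) − 0.125·(0.1875, 0, 4.5) = (1.0078125, 0.125, 0.0625)
∂f/∂v at (1.0078125, 0.125, 0.0625) = 0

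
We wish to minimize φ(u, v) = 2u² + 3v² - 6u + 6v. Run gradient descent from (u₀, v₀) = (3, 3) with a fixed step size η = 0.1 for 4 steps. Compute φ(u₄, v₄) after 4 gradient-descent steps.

∇φ = (4u - 6, 6v + 6)
(u₁, v₁) = (3, 3) − 0.1·(6, 24) = (2.4, 0.6)
(u₂, v₂) = (2.4, 0.6) − 0.1·(3.6, 9.6) = (2.04, -0.36)
(u₃, v₃) = (2.04, -0.36) − 0.1·(2.16, 3.84) = (1.824, -0.744)
(u₄, v₄) = (1.824, -0.744) − 0.1·(1.296, 1.536) = (1.6944, -0.8976)
φ(1.6944, -0.8976) = -7.39296

-7.39296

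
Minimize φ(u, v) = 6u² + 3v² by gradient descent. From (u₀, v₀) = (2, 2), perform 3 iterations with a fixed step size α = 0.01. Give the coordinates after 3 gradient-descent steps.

(1.362944, 1.661168)

∇φ = (12u, 6v)
Step 1: at (2, 2), ∇φ = (24, 12) → (2, 2) − 0.01·(24, 12) = (1.76, 1.88)
Step 2: at (1.76, 1.88), ∇φ = (21.12, 11.28) → (1.76, 1.88) − 0.01·(21.12, 11.28) = (1.5488, 1.7672)
Step 3: at (1.5488, 1.7672), ∇φ = (18.5856, 10.6032) → (1.5488, 1.7672) − 0.01·(18.5856, 10.6032) = (1.362944, 1.661168)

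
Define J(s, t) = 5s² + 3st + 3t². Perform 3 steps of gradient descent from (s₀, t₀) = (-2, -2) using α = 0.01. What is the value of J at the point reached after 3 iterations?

21.412607743164

∇J = (10s + 3t, 3s + 6t)
(s₁, t₁) = (-2, -2) − 0.01·(-26, -18) = (-1.74, -1.82)
(s₂, t₂) = (-1.74, -1.82) − 0.01·(-22.86, -16.14) = (-1.5114, -1.6586)
(s₃, t₃) = (-1.5114, -1.6586) − 0.01·(-20.0898, -14.4858) = (-1.310502, -1.513742)
J(-1.310502, -1.513742) = 21.412607743164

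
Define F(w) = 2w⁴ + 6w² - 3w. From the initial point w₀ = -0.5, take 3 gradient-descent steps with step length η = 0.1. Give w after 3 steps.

F′(w) = 8w³ + 12w - 3
Step 1: F′(-0.5) = -10; w₁ = -0.5 − 0.1·(-10) = 0.5
Step 2: F′(0.5) = 4; w₂ = 0.5 − 0.1·4 = 0.1
Step 3: F′(0.1) = -1.792; w₃ = 0.1 − 0.1·(-1.792) = 0.2792

0.2792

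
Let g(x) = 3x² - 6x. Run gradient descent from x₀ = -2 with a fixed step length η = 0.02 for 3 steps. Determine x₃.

-1.044416

g′(x) = 6x - 6
x₁ = -2 − 0.02·(-18) = -1.64
x₂ = -1.64 − 0.02·(-15.84) = -1.3232
x₃ = -1.3232 − 0.02·(-13.9392) = -1.044416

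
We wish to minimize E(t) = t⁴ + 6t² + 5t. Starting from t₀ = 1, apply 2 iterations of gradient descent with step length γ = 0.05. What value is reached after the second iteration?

E′(t) = 4t³ + 12t + 5
Step 1: E′(1) = 21; t₁ = 1 − 0.05·21 = -0.05
Step 2: E′(-0.05) = 4.3995; t₂ = -0.05 − 0.05·4.3995 = -0.269975

-0.269975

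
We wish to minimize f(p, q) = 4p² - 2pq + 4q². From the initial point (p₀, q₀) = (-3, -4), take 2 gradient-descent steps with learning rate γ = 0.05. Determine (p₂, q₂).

(-1.59, -1.84)

∇f = (8p - 2q, -2p + 8q)
Step 1: at (-3, -4), ∇f = (-16, -26) → (-3, -4) − 0.05·(-16, -26) = (-2.2, -2.7)
Step 2: at (-2.2, -2.7), ∇f = (-12.2, -17.2) → (-2.2, -2.7) − 0.05·(-12.2, -17.2) = (-1.59, -1.84)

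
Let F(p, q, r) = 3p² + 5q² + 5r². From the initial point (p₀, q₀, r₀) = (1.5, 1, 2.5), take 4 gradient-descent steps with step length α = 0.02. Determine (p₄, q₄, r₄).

∇F = (6p, 10q, 10r)
Step 1: at (1.5, 1, 2.5), ∇F = (9, 10, 25) → (1.5, 1, 2.5) − 0.02·(9, 10, 25) = (1.32, 0.8, 2)
Step 2: at (1.32, 0.8, 2), ∇F = (7.92, 8, 20) → (1.32, 0.8, 2) − 0.02·(7.92, 8, 20) = (1.1616, 0.64, 1.6)
Step 3: at (1.1616, 0.64, 1.6), ∇F = (6.9696, 6.4, 16) → (1.1616, 0.64, 1.6) − 0.02·(6.9696, 6.4, 16) = (1.022208, 0.512, 1.28)
Step 4: at (1.022208, 0.512, 1.28), ∇F = (6.133248, 5.12, 12.8) → (1.022208, 0.512, 1.28) − 0.02·(6.133248, 5.12, 12.8) = (0.89954304, 0.4096, 1.024)

(0.89954304, 0.4096, 1.024)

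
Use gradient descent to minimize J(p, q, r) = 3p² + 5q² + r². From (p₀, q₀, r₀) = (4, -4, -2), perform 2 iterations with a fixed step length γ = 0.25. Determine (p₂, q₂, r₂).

(1, -9, -0.5)

∇J = (6p, 10q, 2r)
Step 1: at (4, -4, -2), ∇J = (24, -40, -4) → (4, -4, -2) − 0.25·(24, -40, -4) = (-2, 6, -1)
Step 2: at (-2, 6, -1), ∇J = (-12, 60, -2) → (-2, 6, -1) − 0.25·(-12, 60, -2) = (1, -9, -0.5)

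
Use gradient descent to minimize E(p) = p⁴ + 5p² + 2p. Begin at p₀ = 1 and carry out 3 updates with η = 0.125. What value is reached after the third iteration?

-0.4375

E′(p) = 4p³ + 10p + 2
Step 1: E′(1) = 16; p₁ = 1 − 0.125·16 = -1
Step 2: E′(-1) = -12; p₂ = -1 − 0.125·(-12) = 0.5
Step 3: E′(0.5) = 7.5; p₃ = 0.5 − 0.125·7.5 = -0.4375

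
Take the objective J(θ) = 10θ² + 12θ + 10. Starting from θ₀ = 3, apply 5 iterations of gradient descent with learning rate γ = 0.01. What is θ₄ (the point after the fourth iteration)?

J′(θ) = 20θ + 12
θ₁ = 3 − 0.01·72 = 2.28
θ₂ = 2.28 − 0.01·57.6 = 1.704
θ₃ = 1.704 − 0.01·46.08 = 1.2432
θ₄ = 1.2432 − 0.01·36.864 = 0.87456

0.87456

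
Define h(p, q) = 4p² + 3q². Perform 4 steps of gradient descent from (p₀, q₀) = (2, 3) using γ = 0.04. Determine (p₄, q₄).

∇h = (8p, 6q)
(p₁, q₁) = (2, 3) − 0.04·(16, 18) = (1.36, 2.28)
(p₂, q₂) = (1.36, 2.28) − 0.04·(10.88, 13.68) = (0.9248, 1.7328)
(p₃, q₃) = (0.9248, 1.7328) − 0.04·(7.3984, 10.3968) = (0.628864, 1.316928)
(p₄, q₄) = (0.628864, 1.316928) − 0.04·(5.030912, 7.901568) = (0.42762752, 1.00086528)

(0.42762752, 1.00086528)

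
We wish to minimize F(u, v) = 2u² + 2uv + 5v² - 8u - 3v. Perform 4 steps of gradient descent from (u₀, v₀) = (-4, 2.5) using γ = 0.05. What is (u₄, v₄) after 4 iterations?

∇F = (4u + 2v - 8, 2u + 10v - 3)
Step 1: at (-4, 2.5), ∇F = (-19, 14) → (-4, 2.5) − 0.05·(-19, 14) = (-3.05, 1.8)
Step 2: at (-3.05, 1.8), ∇F = (-16.6, 8.9) → (-3.05, 1.8) − 0.05·(-16.6, 8.9) = (-2.22, 1.355)
Step 3: at (-2.22, 1.355), ∇F = (-14.17, 6.11) → (-2.22, 1.355) − 0.05·(-14.17, 6.11) = (-1.5115, 1.0495)
Step 4: at (-1.5115, 1.0495), ∇F = (-11.947, 4.472) → (-1.5115, 1.0495) − 0.05·(-11.947, 4.472) = (-0.91415, 0.8259)

(-0.91415, 0.8259)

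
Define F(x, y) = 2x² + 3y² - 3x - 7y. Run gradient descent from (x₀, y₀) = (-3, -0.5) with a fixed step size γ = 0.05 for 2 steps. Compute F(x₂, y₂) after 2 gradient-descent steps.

8.3125

∇F = (4x - 3, 6y - 7)
Step 1: at (-3, -0.5), ∇F = (-15, -10) → (-3, -0.5) − 0.05·(-15, -10) = (-2.25, 0)
Step 2: at (-2.25, 0), ∇F = (-12, -7) → (-2.25, 0) − 0.05·(-12, -7) = (-1.65, 0.35)
F(-1.65, 0.35) = 8.3125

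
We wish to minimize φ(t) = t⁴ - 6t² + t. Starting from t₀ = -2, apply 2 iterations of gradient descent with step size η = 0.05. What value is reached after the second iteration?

-1.791575

φ′(t) = 4t³ - 12t + 1
t₁ = -2 − 0.05·(-7) = -1.65
t₂ = -1.65 − 0.05·2.8315 = -1.791575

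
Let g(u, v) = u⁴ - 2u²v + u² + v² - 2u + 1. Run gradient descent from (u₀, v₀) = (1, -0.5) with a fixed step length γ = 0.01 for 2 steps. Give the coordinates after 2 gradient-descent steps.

(0.89030464, -0.442928)

∇g = (4u³ - 4uv + 2u - 2, -2u² + 2v)
Step 1: at (1, -0.5), ∇g = (6, -3) → (1, -0.5) − 0.01·(6, -3) = (0.94, -0.47)
Step 2: at (0.94, -0.47), ∇g = (4.969536, -2.7072) → (0.94, -0.47) − 0.01·(4.969536, -2.7072) = (0.89030464, -0.442928)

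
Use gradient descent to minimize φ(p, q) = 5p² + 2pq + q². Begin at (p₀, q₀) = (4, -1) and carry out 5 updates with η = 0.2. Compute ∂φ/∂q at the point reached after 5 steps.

∇φ = (10p + 2q, 2p + 2q)
Step 1: at (4, -1), ∇φ = (38, 6) → (4, -1) − 0.2·(38, 6) = (-3.6, -2.2)
Step 2: at (-3.6, -2.2), ∇φ = (-40.4, -11.6) → (-3.6, -2.2) − 0.2·(-40.4, -11.6) = (4.48, 0.12)
Step 3: at (4.48, 0.12), ∇φ = (45.04, 9.2) → (4.48, 0.12) − 0.2·(45.04, 9.2) = (-4.528, -1.72)
Step 4: at (-4.528, -1.72), ∇φ = (-48.72, -12.496) → (-4.528, -1.72) − 0.2·(-48.72, -12.496) = (5.216, 0.7792)
Step 5: at (5.216, 0.7792), ∇φ = (53.7184, 11.9904) → (5.216, 0.7792) − 0.2·(53.7184, 11.9904) = (-5.52768, -1.61888)
∂φ/∂q at (-5.52768, -1.61888) = -14.29312

-14.29312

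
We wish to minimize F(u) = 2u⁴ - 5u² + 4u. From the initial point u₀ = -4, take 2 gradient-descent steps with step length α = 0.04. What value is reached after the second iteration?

-1000.19393536

F′(u) = 8u³ - 10u + 4
u₁ = -4 − 0.04·(-468) = 14.72
u₂ = 14.72 − 0.04·25372.848384 = -1000.19393536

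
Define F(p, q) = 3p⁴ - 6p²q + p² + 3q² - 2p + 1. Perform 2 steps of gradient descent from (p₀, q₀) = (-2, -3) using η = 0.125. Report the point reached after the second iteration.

∇F = (12p³ - 12pq + 2p - 2, -6p² + 6q)
(p₁, q₁) = (-2, -3) − 0.125·(-174, -42) = (19.75, 2.25)
(p₂, q₂) = (19.75, 2.25) − 0.125·(91949.0625, -2326.875) = (-11473.8828125, 293.109375)

(-11473.8828125, 293.109375)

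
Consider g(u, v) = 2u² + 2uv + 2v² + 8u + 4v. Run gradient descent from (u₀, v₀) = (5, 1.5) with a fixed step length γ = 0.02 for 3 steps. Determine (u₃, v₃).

∇g = (4u + 2v + 8, 2u + 4v + 4)
(u₁, v₁) = (5, 1.5) − 0.02·(31, 20) = (4.38, 1.1)
(u₂, v₂) = (4.38, 1.1) − 0.02·(27.72, 17.16) = (3.8256, 0.7568)
(u₃, v₃) = (3.8256, 0.7568) − 0.02·(24.816, 14.6784) = (3.32928, 0.463232)

(3.32928, 0.463232)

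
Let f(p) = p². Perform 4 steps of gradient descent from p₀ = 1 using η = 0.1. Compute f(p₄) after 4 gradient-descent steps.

0.16777216

f′(p) = 2p
p₁ = 1 − 0.1·2 = 0.8
p₂ = 0.8 − 0.1·1.6 = 0.64
p₃ = 0.64 − 0.1·1.28 = 0.512
p₄ = 0.512 − 0.1·1.024 = 0.4096
f(0.4096) = 0.16777216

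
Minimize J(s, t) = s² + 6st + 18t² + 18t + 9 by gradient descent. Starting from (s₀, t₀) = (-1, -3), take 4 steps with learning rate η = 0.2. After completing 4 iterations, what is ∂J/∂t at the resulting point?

-162616.7808

∇J = (2s + 6t, 6s + 36t + 18)
(s₁, t₁) = (-1, -3) − 0.2·(-20, -96) = (3, 16.2)
(s₂, t₂) = (3, 16.2) − 0.2·(103.2, 619.2) = (-17.64, -107.64)
(s₃, t₃) = (-17.64, -107.64) − 0.2·(-681.12, -3962.88) = (118.584, 684.936)
(s₄, t₄) = (118.584, 684.936) − 0.2·(4346.784, 25387.2) = (-750.7728, -4392.504)
∂J/∂t at (-750.7728, -4392.504) = -162616.7808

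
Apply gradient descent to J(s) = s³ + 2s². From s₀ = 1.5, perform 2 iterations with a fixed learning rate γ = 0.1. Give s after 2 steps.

0.1198125

J′(s) = 3s² + 4s
s₁ = 1.5 − 0.1·12.75 = 0.225
s₂ = 0.225 − 0.1·1.051875 = 0.1198125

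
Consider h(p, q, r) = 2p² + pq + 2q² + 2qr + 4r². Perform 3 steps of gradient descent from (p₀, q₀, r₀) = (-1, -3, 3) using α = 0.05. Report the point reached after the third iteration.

(-0.195125, -1.971125, 1.14475)

∇h = (4p + q, p + 4q + 2r, 2q + 8r)
(p₁, q₁, r₁) = (-1, -3, 3) − 0.05·(-7, -7, 18) = (-0.65, -2.65, 2.1)
(p₂, q₂, r₂) = (-0.65, -2.65, 2.1) − 0.05·(-5.25, -7.05, 11.5) = (-0.3875, -2.2975, 1.525)
(p₃, q₃, r₃) = (-0.3875, -2.2975, 1.525) − 0.05·(-3.8475, -6.5275, 7.605) = (-0.195125, -1.971125, 1.14475)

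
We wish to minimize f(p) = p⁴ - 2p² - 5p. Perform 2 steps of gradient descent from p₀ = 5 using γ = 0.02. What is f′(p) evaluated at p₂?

f′(p) = 4p³ - 4p - 5
Step 1: f′(5) = 475; p₁ = 5 − 0.02·475 = -4.5
Step 2: f′(-4.5) = -351.5; p₂ = -4.5 − 0.02·(-351.5) = 2.53
f′(p) at (2.53) = 49.657108

49.657108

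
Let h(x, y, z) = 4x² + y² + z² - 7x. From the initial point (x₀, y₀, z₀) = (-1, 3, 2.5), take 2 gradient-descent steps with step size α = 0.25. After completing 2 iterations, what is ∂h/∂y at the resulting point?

1.5

∇h = (8x - 7, 2y, 2z)
(x₁, y₁, z₁) = (-1, 3, 2.5) − 0.25·(-15, 6, 5) = (2.75, 1.5, 1.25)
(x₂, y₂, z₂) = (2.75, 1.5, 1.25) − 0.25·(15, 3, 2.5) = (-1, 0.75, 0.625)
∂h/∂y at (-1, 0.75, 0.625) = 1.5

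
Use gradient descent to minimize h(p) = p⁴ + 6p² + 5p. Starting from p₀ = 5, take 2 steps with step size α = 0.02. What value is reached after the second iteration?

h′(p) = 4p³ + 12p + 5
p₁ = 5 − 0.02·565 = -6.3
p₂ = -6.3 − 0.02·(-1070.788) = 15.11576

15.11576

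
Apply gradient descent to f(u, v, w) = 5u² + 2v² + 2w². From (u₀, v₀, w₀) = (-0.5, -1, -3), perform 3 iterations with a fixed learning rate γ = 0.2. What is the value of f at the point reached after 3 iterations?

1.25128

∇f = (10u, 4v, 4w)
Step 1: at (-0.5, -1, -3), ∇f = (-5, -4, -12) → (-0.5, -1, -3) − 0.2·(-5, -4, -12) = (0.5, -0.2, -0.6)
Step 2: at (0.5, -0.2, -0.6), ∇f = (5, -0.8, -2.4) → (0.5, -0.2, -0.6) − 0.2·(5, -0.8, -2.4) = (-0.5, -0.04, -0.12)
Step 3: at (-0.5, -0.04, -0.12), ∇f = (-5, -0.16, -0.48) → (-0.5, -0.04, -0.12) − 0.2·(-5, -0.16, -0.48) = (0.5, -0.008, -0.024)
f(0.5, -0.008, -0.024) = 1.25128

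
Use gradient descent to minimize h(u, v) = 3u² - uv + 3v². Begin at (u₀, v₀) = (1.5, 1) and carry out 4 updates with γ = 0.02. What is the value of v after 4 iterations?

0.68337296

∇h = (6u - v, -u + 6v)
(u₁, v₁) = (1.5, 1) − 0.02·(8, 4.5) = (1.34, 0.91)
(u₂, v₂) = (1.34, 0.91) − 0.02·(7.13, 4.12) = (1.1974, 0.8276)
(u₃, v₃) = (1.1974, 0.8276) − 0.02·(6.3568, 3.7682) = (1.070264, 0.752236)
(u₄, v₄) = (1.070264, 0.752236) − 0.02·(5.669348, 3.443152) = (0.95687704, 0.68337296)
v = 0.68337296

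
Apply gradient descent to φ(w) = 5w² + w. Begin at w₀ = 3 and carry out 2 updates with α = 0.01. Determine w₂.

φ′(w) = 10w + 1
Step 1: φ′(3) = 31; w₁ = 3 − 0.01·31 = 2.69
Step 2: φ′(2.69) = 27.9; w₂ = 2.69 − 0.01·27.9 = 2.411

2.411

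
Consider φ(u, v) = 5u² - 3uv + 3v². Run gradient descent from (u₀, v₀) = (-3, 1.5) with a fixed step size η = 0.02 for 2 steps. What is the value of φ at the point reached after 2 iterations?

22.69340676

∇φ = (10u - 3v, -3u + 6v)
Step 1: at (-3, 1.5), ∇φ = (-34.5, 18) → (-3, 1.5) − 0.02·(-34.5, 18) = (-2.31, 1.14)
Step 2: at (-2.31, 1.14), ∇φ = (-26.52, 13.77) → (-2.31, 1.14) − 0.02·(-26.52, 13.77) = (-1.7796, 0.8646)
φ(-1.7796, 0.8646) = 22.69340676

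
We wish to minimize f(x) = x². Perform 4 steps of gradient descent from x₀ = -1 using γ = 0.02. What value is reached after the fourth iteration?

f′(x) = 2x
Step 1: f′(-1) = -2; x₁ = -1 − 0.02·(-2) = -0.96
Step 2: f′(-0.96) = -1.92; x₂ = -0.96 − 0.02·(-1.92) = -0.9216
Step 3: f′(-0.9216) = -1.8432; x₃ = -0.9216 − 0.02·(-1.8432) = -0.884736
Step 4: f′(-0.884736) = -1.769472; x₄ = -0.884736 − 0.02·(-1.769472) = -0.84934656

-0.84934656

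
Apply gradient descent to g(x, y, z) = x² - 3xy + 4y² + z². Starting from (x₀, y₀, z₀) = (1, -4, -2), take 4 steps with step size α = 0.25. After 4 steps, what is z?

∇g = (2x - 3y, -3x + 8y, 2z)
(x₁, y₁, z₁) = (1, -4, -2) − 0.25·(14, -35, -4) = (-2.5, 4.75, -1)
(x₂, y₂, z₂) = (-2.5, 4.75, -1) − 0.25·(-19.25, 45.5, -2) = (2.3125, -6.625, -0.5)
(x₃, y₃, z₃) = (2.3125, -6.625, -0.5) − 0.25·(24.5, -59.9375, -1) = (-3.8125, 8.359375, -0.25)
(x₄, y₄, z₄) = (-3.8125, 8.359375, -0.25) − 0.25·(-32.703125, 78.3125, -0.5) = (4.36328125, -11.21875, -0.125)
z = -0.125

-0.125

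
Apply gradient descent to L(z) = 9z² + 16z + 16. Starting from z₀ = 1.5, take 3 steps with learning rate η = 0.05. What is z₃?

L′(z) = 18z + 16
z₁ = 1.5 − 0.05·43 = -0.65
z₂ = -0.65 − 0.05·4.3 = -0.865
z₃ = -0.865 − 0.05·0.43 = -0.8865

-0.8865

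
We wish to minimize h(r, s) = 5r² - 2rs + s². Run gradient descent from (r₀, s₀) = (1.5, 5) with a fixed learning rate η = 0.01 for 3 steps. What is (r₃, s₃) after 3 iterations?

∇h = (10r - 2s, -2r + 2s)
Step 1: at (1.5, 5), ∇h = (5, 7) → (1.5, 5) − 0.01·(5, 7) = (1.45, 4.93)
Step 2: at (1.45, 4.93), ∇h = (4.64, 6.96) → (1.45, 4.93) − 0.01·(4.64, 6.96) = (1.4036, 4.8604)
Step 3: at (1.4036, 4.8604), ∇h = (4.3152, 6.9136) → (1.4036, 4.8604) − 0.01·(4.3152, 6.9136) = (1.360448, 4.791264)

(1.360448, 4.791264)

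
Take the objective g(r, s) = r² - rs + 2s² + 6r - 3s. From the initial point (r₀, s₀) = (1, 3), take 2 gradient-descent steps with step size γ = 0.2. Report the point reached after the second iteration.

(-0.92, 0.88)

∇g = (2r - s + 6, -r + 4s - 3)
Step 1: at (1, 3), ∇g = (5, 8) → (1, 3) − 0.2·(5, 8) = (0, 1.4)
Step 2: at (0, 1.4), ∇g = (4.6, 2.6) → (0, 1.4) − 0.2·(4.6, 2.6) = (-0.92, 0.88)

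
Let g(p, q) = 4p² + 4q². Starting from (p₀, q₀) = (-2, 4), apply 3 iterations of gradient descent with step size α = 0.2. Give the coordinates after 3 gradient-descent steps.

∇g = (8p, 8q)
(p₁, q₁) = (-2, 4) − 0.2·(-16, 32) = (1.2, -2.4)
(p₂, q₂) = (1.2, -2.4) − 0.2·(9.6, -19.2) = (-0.72, 1.44)
(p₃, q₃) = (-0.72, 1.44) − 0.2·(-5.76, 11.52) = (0.432, -0.864)

(0.432, -0.864)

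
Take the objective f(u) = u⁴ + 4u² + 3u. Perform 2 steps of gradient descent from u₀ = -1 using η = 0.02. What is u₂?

-0.70469056

f′(u) = 4u³ + 8u + 3
u₁ = -1 − 0.02·(-9) = -0.82
u₂ = -0.82 − 0.02·(-5.765472) = -0.70469056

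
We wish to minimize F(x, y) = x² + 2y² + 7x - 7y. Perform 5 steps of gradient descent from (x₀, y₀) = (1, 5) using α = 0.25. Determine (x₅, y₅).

(-3.359375, 1.75)

∇F = (2x + 7, 4y - 7)
Step 1: at (1, 5), ∇F = (9, 13) → (1, 5) − 0.25·(9, 13) = (-1.25, 1.75)
Step 2: at (-1.25, 1.75), ∇F = (4.5, 0) → (-1.25, 1.75) − 0.25·(4.5, 0) = (-2.375, 1.75)
Step 3: at (-2.375, 1.75), ∇F = (2.25, 0) → (-2.375, 1.75) − 0.25·(2.25, 0) = (-2.9375, 1.75)
Step 4: at (-2.9375, 1.75), ∇F = (1.125, 0) → (-2.9375, 1.75) − 0.25·(1.125, 0) = (-3.21875, 1.75)
Step 5: at (-3.21875, 1.75), ∇F = (0.5625, 0) → (-3.21875, 1.75) − 0.25·(0.5625, 0) = (-3.359375, 1.75)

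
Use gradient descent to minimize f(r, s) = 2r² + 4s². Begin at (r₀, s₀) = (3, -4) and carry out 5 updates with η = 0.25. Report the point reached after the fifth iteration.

∇f = (4r, 8s)
(r₁, s₁) = (3, -4) − 0.25·(12, -32) = (0, 4)
(r₂, s₂) = (0, 4) − 0.25·(0, 32) = (0, -4)
(r₃, s₃) = (0, -4) − 0.25·(0, -32) = (0, 4)
(r₄, s₄) = (0, 4) − 0.25·(0, 32) = (0, -4)
(r₅, s₅) = (0, -4) − 0.25·(0, -32) = (0, 4)

(0, 4)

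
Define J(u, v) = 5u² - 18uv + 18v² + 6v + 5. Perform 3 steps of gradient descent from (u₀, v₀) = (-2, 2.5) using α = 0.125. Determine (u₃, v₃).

∇J = (10u - 18v, -18u + 36v + 6)
Step 1: at (-2, 2.5), ∇J = (-65, 132) → (-2, 2.5) − 0.125·(-65, 132) = (6.125, -14)
Step 2: at (6.125, -14), ∇J = (313.25, -608.25) → (6.125, -14) − 0.125·(313.25, -608.25) = (-33.03125, 62.03125)
Step 3: at (-33.03125, 62.03125), ∇J = (-1446.875, 2833.6875) → (-33.03125, 62.03125) − 0.125·(-1446.875, 2833.6875) = (147.828125, -292.1796875)

(147.828125, -292.1796875)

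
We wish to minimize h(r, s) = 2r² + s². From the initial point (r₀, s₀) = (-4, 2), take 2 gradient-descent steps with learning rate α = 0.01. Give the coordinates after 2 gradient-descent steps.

∇h = (4r, 2s)
Step 1: at (-4, 2), ∇h = (-16, 4) → (-4, 2) − 0.01·(-16, 4) = (-3.84, 1.96)
Step 2: at (-3.84, 1.96), ∇h = (-15.36, 3.92) → (-3.84, 1.96) − 0.01·(-15.36, 3.92) = (-3.6864, 1.9208)

(-3.6864, 1.9208)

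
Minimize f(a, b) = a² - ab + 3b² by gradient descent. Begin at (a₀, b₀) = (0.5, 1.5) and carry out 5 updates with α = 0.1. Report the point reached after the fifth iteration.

∇f = (2a - b, -a + 6b)
Step 1: at (0.5, 1.5), ∇f = (-0.5, 8.5) → (0.5, 1.5) − 0.1·(-0.5, 8.5) = (0.55, 0.65)
Step 2: at (0.55, 0.65), ∇f = (0.45, 3.35) → (0.55, 0.65) − 0.1·(0.45, 3.35) = (0.505, 0.315)
Step 3: at (0.505, 0.315), ∇f = (0.695, 1.385) → (0.505, 0.315) − 0.1·(0.695, 1.385) = (0.4355, 0.1765)
Step 4: at (0.4355, 0.1765), ∇f = (0.6945, 0.6235) → (0.4355, 0.1765) − 0.1·(0.6945, 0.6235) = (0.36605, 0.11415)
Step 5: at (0.36605, 0.11415), ∇f = (0.61795, 0.31885) → (0.36605, 0.11415) − 0.1·(0.61795, 0.31885) = (0.304255, 0.082265)

(0.304255, 0.082265)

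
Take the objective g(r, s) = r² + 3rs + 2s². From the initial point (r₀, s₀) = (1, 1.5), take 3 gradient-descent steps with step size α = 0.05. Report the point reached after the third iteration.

(0.2941875, 0.5235)

∇g = (2r + 3s, 3r + 4s)
Step 1: at (1, 1.5), ∇g = (6.5, 9) → (1, 1.5) − 0.05·(6.5, 9) = (0.675, 1.05)
Step 2: at (0.675, 1.05), ∇g = (4.5, 6.225) → (0.675, 1.05) − 0.05·(4.5, 6.225) = (0.45, 0.73875)
Step 3: at (0.45, 0.73875), ∇g = (3.11625, 4.305) → (0.45, 0.73875) − 0.05·(3.11625, 4.305) = (0.2941875, 0.5235)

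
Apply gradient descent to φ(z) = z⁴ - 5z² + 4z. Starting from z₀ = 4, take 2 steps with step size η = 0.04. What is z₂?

φ′(z) = 4z³ - 10z + 4
z₁ = 4 − 0.04·220 = -4.8
z₂ = -4.8 − 0.04·(-390.368) = 10.81472

10.81472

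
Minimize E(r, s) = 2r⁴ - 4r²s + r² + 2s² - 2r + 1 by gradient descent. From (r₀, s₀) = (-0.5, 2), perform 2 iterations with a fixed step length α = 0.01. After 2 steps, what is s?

∇E = (8r³ - 8rs + 2r - 2, -4r² + 4s)
Step 1: at (-0.5, 2), ∇E = (4, 7) → (-0.5, 2) − 0.01·(4, 7) = (-0.54, 1.93)
Step 2: at (-0.54, 1.93), ∇E = (3.997888, 6.5536) → (-0.54, 1.93) − 0.01·(3.997888, 6.5536) = (-0.57997888, 1.864464)
s = 1.864464

1.864464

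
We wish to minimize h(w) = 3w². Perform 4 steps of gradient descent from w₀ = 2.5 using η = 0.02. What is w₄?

1.4992384

h′(w) = 6w
w₁ = 2.5 − 0.02·15 = 2.2
w₂ = 2.2 − 0.02·13.2 = 1.936
w₃ = 1.936 − 0.02·11.616 = 1.70368
w₄ = 1.70368 − 0.02·10.22208 = 1.4992384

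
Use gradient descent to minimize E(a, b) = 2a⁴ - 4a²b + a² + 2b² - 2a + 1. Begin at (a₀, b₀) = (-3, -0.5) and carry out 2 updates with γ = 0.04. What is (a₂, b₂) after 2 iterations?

∇E = (8a³ - 8ab + 2a - 2, -4a² + 4b)
Step 1: at (-3, -0.5), ∇E = (-236, -38) → (-3, -0.5) − 0.04·(-236, -38) = (6.44, 1.02)
Step 2: at (6.44, 1.02), ∇E = (2095.049472, -161.8144) → (6.44, 1.02) − 0.04·(2095.049472, -161.8144) = (-77.36197888, 7.492576)

(-77.36197888, 7.492576)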